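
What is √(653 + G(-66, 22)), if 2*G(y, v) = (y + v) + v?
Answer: √642 ≈ 25.338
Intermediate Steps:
G(y, v) = v + y/2 (G(y, v) = ((y + v) + v)/2 = ((v + y) + v)/2 = (y + 2*v)/2 = v + y/2)
√(653 + G(-66, 22)) = √(653 + (22 + (½)*(-66))) = √(653 + (22 - 33)) = √(653 - 11) = √642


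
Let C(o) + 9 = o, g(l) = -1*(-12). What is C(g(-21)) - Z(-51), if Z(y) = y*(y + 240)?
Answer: 9642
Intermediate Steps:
Z(y) = y*(240 + y)
g(l) = 12
C(o) = -9 + o
C(g(-21)) - Z(-51) = (-9 + 12) - (-51)*(240 - 51) = 3 - (-51)*189 = 3 - 1*(-9639) = 3 + 9639 = 9642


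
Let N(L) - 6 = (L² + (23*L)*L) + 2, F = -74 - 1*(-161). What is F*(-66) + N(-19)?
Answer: 2930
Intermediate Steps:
F = 87 (F = -74 + 161 = 87)
N(L) = 8 + 24*L² (N(L) = 6 + ((L² + (23*L)*L) + 2) = 6 + ((L² + 23*L²) + 2) = 6 + (24*L² + 2) = 6 + (2 + 24*L²) = 8 + 24*L²)
F*(-66) + N(-19) = 87*(-66) + (8 + 24*(-19)²) = -5742 + (8 + 24*361) = -5742 + (8 + 8664) = -5742 + 8672 = 2930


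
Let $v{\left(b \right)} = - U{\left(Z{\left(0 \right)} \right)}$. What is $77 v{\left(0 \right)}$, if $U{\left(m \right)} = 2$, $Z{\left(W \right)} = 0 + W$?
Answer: $-154$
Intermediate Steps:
$Z{\left(W \right)} = W$
$v{\left(b \right)} = -2$ ($v{\left(b \right)} = \left(-1\right) 2 = -2$)
$77 v{\left(0 \right)} = 77 \left(-2\right) = -154$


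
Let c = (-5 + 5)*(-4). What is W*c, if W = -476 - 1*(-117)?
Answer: 0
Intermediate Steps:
W = -359 (W = -476 + 117 = -359)
c = 0 (c = 0*(-4) = 0)
W*c = -359*0 = 0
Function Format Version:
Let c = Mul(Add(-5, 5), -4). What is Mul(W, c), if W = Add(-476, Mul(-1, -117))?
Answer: 0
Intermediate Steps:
W = -359 (W = Add(-476, 117) = -359)
c = 0 (c = Mul(0, -4) = 0)
Mul(W, c) = Mul(-359, 0) = 0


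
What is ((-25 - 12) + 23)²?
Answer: 196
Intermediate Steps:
((-25 - 12) + 23)² = (-37 + 23)² = (-14)² = 196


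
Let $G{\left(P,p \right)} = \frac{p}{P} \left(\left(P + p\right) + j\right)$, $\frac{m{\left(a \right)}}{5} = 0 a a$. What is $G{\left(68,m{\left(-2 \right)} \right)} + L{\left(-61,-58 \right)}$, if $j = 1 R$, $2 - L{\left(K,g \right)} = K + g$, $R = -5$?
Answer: $121$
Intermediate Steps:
$L{\left(K,g \right)} = 2 - K - g$ ($L{\left(K,g \right)} = 2 - \left(K + g\right) = 2 - K - g$)
$j = -5$ ($j = 1 \left(-5\right) = -5$)
$m{\left(a \right)} = 0$ ($m{\left(a \right)} = 5 \cdot 0 a a = 5 \cdot 0 a = 5 \cdot 0 = 0$)
$G{\left(P,p \right)} = \frac{p \left(-5 + P + p\right)}{P}$ ($G{\left(P,p \right)} = \frac{p}{P} \left(\left(P + p\right) - 5\right) = \frac{p}{P} \left(-5 + P + p\right) = \frac{p \left(-5 + P + p\right)}{P}$)
$G{\left(68,m{\left(-2 \right)} \right)} + L{\left(-61,-58 \right)} = \frac{0 \left(-5 + 68 + 0\right)}{68} - -121 = 0 \cdot \frac{1}{68} \cdot 63 + \left(2 + 61 + 58\right) = 0 + 121 = 121$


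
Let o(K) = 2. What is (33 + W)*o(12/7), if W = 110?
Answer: 286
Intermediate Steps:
(33 + W)*o(12/7) = (33 + 110)*2 = 143*2 = 286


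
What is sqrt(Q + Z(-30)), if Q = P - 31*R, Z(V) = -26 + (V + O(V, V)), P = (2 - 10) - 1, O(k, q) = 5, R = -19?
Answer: 23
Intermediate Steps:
P = -9 (P = -8 - 1 = -9)
Z(V) = -21 + V (Z(V) = -26 + (V + 5) = -26 + (5 + V) = -21 + V)
Q = 580 (Q = -9 - 31*(-19) = -9 + 589 = 580)
sqrt(Q + Z(-30)) = sqrt(580 + (-21 - 30)) = sqrt(580 - 51) = sqrt(529) = 23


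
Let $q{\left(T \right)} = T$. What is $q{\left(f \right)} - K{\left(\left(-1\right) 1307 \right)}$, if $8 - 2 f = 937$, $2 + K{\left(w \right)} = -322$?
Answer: $- \frac{281}{2} \approx -140.5$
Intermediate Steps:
$K{\left(w \right)} = -324$ ($K{\left(w \right)} = -2 - 322 = -324$)
$f = - \frac{929}{2}$ ($f = 4 - \frac{937}{2} = - \frac{929}{2} \approx -464.5$)
$q{\left(f \right)} - K{\left(\left(-1\right) 1307 \right)} = - \frac{929}{2} - -324 = - \frac{929}{2} + 324 = - \frac{281}{2}$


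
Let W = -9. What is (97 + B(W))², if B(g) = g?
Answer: 7744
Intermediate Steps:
(97 + B(W))² = (97 - 9)² = 88² = 7744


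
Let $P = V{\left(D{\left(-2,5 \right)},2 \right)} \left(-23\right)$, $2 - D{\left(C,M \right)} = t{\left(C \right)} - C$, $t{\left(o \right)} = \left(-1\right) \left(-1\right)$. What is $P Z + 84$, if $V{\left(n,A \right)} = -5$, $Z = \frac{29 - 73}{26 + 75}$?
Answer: $\frac{3424}{101} \approx 33.901$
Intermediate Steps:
$t{\left(o \right)} = 1$
$D{\left(C,M \right)} = 1 + C$ ($D{\left(C,M \right)} = 2 - \left(1 - C\right) = 2 + \left(-1 + C\right) = 1 + C$)
$Z = - \frac{44}{101} \approx -0.43564$
$P = 115$ ($P = \left(-5\right) \left(-23\right) = 115$)
$P Z + 84 = 115 \left(- \frac{44}{101}\right) + 84 = - \frac{5060}{101} + 84 = \frac{3424}{101}$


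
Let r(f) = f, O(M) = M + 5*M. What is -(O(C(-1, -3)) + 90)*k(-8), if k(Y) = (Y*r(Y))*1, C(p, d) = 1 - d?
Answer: -7296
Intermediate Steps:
O(M) = 6*M
k(Y) = Y² (k(Y) = (Y*Y)*1 = Y²*1 = Y²)
-(O(C(-1, -3)) + 90)*k(-8) = -(6*(1 - 1*(-3)) + 90)*(-8)² = -(6*(1 + 3) + 90)*64 = -(6*4 + 90)*64 = -(24 + 90)*64 = -114*64 = -1*7296 = -7296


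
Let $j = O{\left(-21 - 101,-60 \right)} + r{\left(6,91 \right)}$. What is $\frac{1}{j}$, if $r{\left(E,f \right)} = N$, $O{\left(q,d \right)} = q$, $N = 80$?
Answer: $- \frac{1}{42} \approx -0.02381$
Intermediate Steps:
$r{\left(E,f \right)} = 80$
$j = -42$ ($j = \left(-21 - 101\right) + 80 = -122 + 80 = -42$)
$\frac{1}{j} = \frac{1}{-42} = - \frac{1}{42}$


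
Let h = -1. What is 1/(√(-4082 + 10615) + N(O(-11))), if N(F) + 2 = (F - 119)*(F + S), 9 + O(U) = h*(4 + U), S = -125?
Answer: 15365/236076692 - √6533/236076692 ≈ 6.4742e-5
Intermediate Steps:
O(U) = -13 - U (O(U) = -9 - (4 + U) = -9 + (-4 - U) = -13 - U)
N(F) = -2 + (-125 + F)*(-119 + F) (N(F) = -2 + (F - 119)*(F - 125) = -2 + (-119 + F)*(-125 + F) = -2 + (-125 + F)*(-119 + F))
1/(√(-4082 + 10615) + N(O(-11))) = 1/(√(-4082 + 10615) + (14873 + (-13 - 1*(-11))² - 244*(-13 - 1*(-11)))) = 1/(√6533 + (14873 + (-13 + 11)² - 244*(-13 + 11))) = 1/(√6533 + (14873 + (-2)² - 244*(-2))) = 1/(√6533 + (14873 + 4 + 488)) = 1/(√6533 + 15365) = 1/(15365 + √6533)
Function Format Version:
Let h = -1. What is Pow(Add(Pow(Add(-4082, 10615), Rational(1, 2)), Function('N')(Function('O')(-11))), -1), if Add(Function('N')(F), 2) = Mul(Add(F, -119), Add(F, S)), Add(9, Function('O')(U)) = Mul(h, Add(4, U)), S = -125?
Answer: Add(Rational(15365, 236076692), Mul(Rational(-1, 236076692), Pow(6533, Rational(1, 2)))) ≈ 6.4742e-5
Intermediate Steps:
Function('O')(U) = Add(-13, Mul(-1, U)) (Function('O')(U) = Add(-9, Mul(-1, Add(4, U))) = Add(-9, Add(-4, Mul(-1, U))) = Add(-13, Mul(-1, U)))
Function('N')(F) = Add(-2, Mul(Add(-125, F), Add(-119, F))) (Function('N')(F) = Add(-2, Mul(Add(F, -119), Add(F, -125))) = Add(-2, Mul(Add(-119, F), Add(-125, F))) = Add(-2, Mul(Add(-125, F), Add(-119, F))))
Pow(Add(Pow(Add(-4082, 10615), Rational(1, 2)), Function('N')(Function('O')(-11))), -1) = Pow(Add(Pow(Add(-4082, 10615), Rational(1, 2)), Add(14873, Pow(Add(-13, Mul(-1, -11)), 2), Mul(-244, Add(-13, Mul(-1, -11))))), -1) = Pow(Add(Pow(6533, Rational(1, 2)), Add(14873, Pow(Add(-13, 11), 2), Mul(-244, Add(-13, 11)))), -1) = Pow(Add(Pow(6533, Rational(1, 2)), Add(14873, Pow(-2, 2), Mul(-244, -2))), -1) = Pow(Add(Pow(6533, Rational(1, 2)), Add(14873, 4, 488)), -1) = Pow(Add(Pow(6533, Rational(1, 2)), 15365), -1) = Pow(Add(15365, Pow(6533, Rational(1, 2))), -1)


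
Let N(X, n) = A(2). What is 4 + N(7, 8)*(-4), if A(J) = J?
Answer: -4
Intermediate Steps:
N(X, n) = 2
4 + N(7, 8)*(-4) = 4 + 2*(-4) = 4 - 8 = -4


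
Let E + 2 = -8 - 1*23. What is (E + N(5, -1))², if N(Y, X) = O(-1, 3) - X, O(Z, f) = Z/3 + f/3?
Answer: 8836/9 ≈ 981.78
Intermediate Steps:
O(Z, f) = Z/3 + f/3 (O(Z, f) = Z*(⅓) + f*(⅓) = Z/3 + f/3)
N(Y, X) = ⅔ - X (N(Y, X) = ((⅓)*(-1) + (⅓)*3) - X = (-⅓ + 1) - X = ⅔ - X)
E = -33 (E = -2 + (-8 - 1*23) = -2 + (-8 - 23) = -2 - 31 = -33)
(E + N(5, -1))² = (-33 + (⅔ - 1*(-1)))² = (-33 + (⅔ + 1))² = (-33 + 5/3)² = (-94/3)² = 8836/9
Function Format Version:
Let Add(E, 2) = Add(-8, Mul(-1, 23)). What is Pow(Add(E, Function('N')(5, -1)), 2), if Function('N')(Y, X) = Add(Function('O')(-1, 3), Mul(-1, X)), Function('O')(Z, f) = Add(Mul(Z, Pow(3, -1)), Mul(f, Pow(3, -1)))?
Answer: Rational(8836, 9) ≈ 981.78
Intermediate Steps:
Function('O')(Z, f) = Add(Mul(Rational(1, 3), Z), Mul(Rational(1, 3), f)) (Function('O')(Z, f) = Add(Mul(Z, Rational(1, 3)), Mul(f, Rational(1, 3))) = Add(Mul(Rational(1, 3), Z), Mul(Rational(1, 3), f)))
Function('N')(Y, X) = Add(Rational(2, 3), Mul(-1, X)) (Function('N')(Y, X) = Add(Add(Mul(Rational(1, 3), -1), Mul(Rational(1, 3), 3)), Mul(-1, X)) = Add(Add(Rational(-1, 3), 1), Mul(-1, X)) = Add(Rational(2, 3), Mul(-1, X)))
E = -33 (E = Add(-2, Add(-8, Mul(-1, 23))) = Add(-2, Add(-8, -23)) = Add(-2, -31) = -33)
Pow(Add(E, Function('N')(5, -1)), 2) = Pow(Add(-33, Add(Rational(2, 3), Mul(-1, -1))), 2) = Pow(Add(-33, Add(Rational(2, 3), 1)), 2) = Pow(Add(-33, Rational(5, 3)), 2) = Pow(Rational(-94, 3), 2) = Rational(8836, 9)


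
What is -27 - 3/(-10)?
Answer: -267/10 ≈ -26.700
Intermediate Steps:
-27 - 3/(-10) = -27 - 3*(-⅒) = -27 + 3/10 = -267/10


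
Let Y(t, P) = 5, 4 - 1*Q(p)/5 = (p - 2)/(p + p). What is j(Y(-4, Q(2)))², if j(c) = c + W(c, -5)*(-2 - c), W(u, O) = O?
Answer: 1600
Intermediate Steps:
Q(p) = 20 - 5*(-2 + p)/(2*p) (Q(p) = 20 - 5*(p - 2)/(p + p) = 20 - 5*(-2 + p)/(2*p))
j(c) = 10 + 6*c (j(c) = c - 5*(-2 - c) = c + (10 + 5*c) = 10 + 6*c)
j(Y(-4, Q(2)))² = (10 + 6*5)² = (10 + 30)² = 40² = 1600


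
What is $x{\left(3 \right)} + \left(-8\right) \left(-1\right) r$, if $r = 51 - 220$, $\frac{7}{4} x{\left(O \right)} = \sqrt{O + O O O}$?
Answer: $-1352 + \frac{4 \sqrt{30}}{7} \approx -1348.9$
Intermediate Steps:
$x{\left(O \right)} = \frac{4 \sqrt{O + O^{3}}}{7}$ ($x{\left(O \right)} = \frac{4 \sqrt{O + O O O}}{7} = \frac{4 \sqrt{O + O^{2} O}}{7} = \frac{4 \sqrt{O + O^{3}}}{7}$)
$r = -169$ ($r = 51 - 220 = -169$)
$x{\left(3 \right)} + \left(-8\right) \left(-1\right) r = \frac{4 \sqrt{3 + 3^{3}}}{7} + \left(-8\right) \left(-1\right) \left(-169\right) = \frac{4 \sqrt{3 + 27}}{7} + 8 \left(-169\right) = \frac{4 \sqrt{30}}{7} - 1352 = -1352 + \frac{4 \sqrt{30}}{7}$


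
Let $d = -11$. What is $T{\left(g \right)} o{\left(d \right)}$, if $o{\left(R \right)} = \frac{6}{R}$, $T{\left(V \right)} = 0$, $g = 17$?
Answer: $0$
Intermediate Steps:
$T{\left(g \right)} o{\left(d \right)} = 0 \frac{6}{-11} = 0 \cdot 6 \left(- \frac{1}{11}\right) = 0 \left(- \frac{6}{11}\right) = 0$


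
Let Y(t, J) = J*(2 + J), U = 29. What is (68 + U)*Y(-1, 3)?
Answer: 1455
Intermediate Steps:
(68 + U)*Y(-1, 3) = (68 + 29)*(3*(2 + 3)) = 97*(3*5) = 97*15 = 1455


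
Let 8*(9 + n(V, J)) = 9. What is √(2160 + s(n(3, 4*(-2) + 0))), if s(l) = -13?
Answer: √2147 ≈ 46.336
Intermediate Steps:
n(V, J) = -63/8 (n(V, J) = -9 + (⅛)*9 = -9 + 9/8 = -63/8)
√(2160 + s(n(3, 4*(-2) + 0))) = √(2160 - 13) = √2147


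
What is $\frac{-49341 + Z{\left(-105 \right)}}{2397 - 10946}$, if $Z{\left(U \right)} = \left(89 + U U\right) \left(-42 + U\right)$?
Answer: $\frac{1683099}{8549} \approx 196.88$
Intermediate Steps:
$Z{\left(U \right)} = \left(-42 + U\right) \left(89 + U^{2}\right)$ ($Z{\left(U \right)} = \left(89 + U^{2}\right) \left(-42 + U\right) = \left(-42 + U\right) \left(89 + U^{2}\right)$)
$\frac{-49341 + Z{\left(-105 \right)}}{2397 - 10946} = \frac{-49341 + \left(-3738 + \left(-105\right)^{3} - 42 \left(-105\right)^{2} + 89 \left(-105\right)\right)}{2397 - 10946} = \frac{-49341 - 1633758}{-8549} = \left(-49341 - 1633758\right) \left(- \frac{1}{8549}\right) = \left(-1683099\right) \left(- \frac{1}{8549}\right) = \frac{1683099}{8549}$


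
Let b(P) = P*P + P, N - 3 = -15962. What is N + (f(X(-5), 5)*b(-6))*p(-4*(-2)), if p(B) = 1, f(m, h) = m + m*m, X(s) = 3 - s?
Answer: -13799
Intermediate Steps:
N = -15959 (N = 3 - 15962 = -15959)
b(P) = P + P² (b(P) = P² + P = P + P²)
f(m, h) = m + m²
N + (f(X(-5), 5)*b(-6))*p(-4*(-2)) = -15959 + (((3 - 1*(-5))*(1 + (3 - 1*(-5))))*(-6*(1 - 6)))*1 = -15959 + (((3 + 5)*(1 + (3 + 5)))*(-6*(-5)))*1 = -15959 + ((8*(1 + 8))*30)*1 = -15959 + ((8*9)*30)*1 = -15959 + (72*30)*1 = -15959 + 2160*1 = -15959 + 2160 = -13799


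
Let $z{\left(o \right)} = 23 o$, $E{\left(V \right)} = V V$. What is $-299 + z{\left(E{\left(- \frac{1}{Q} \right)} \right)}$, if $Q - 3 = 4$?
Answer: $- \frac{14628}{49} \approx -298.53$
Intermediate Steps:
$Q = 7$ ($Q = 3 + 4 = 7$)
$E{\left(V \right)} = V^{2}$
$-299 + z{\left(E{\left(- \frac{1}{Q} \right)} \right)} = -299 + 23 \left(- \frac{1}{7}\right)^{2} = -299 + 23 \cdot \frac{1}{49} = -299 + \frac{23}{49} = - \frac{14628}{49}$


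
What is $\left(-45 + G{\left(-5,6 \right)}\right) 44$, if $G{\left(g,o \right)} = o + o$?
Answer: $-1452$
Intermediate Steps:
$G{\left(g,o \right)} = 2 o$
$\left(-45 + G{\left(-5,6 \right)}\right) 44 = \left(-45 + 2 \cdot 6\right) 44 = \left(-45 + 12\right) 44 = \left(-33\right) 44 = -1452$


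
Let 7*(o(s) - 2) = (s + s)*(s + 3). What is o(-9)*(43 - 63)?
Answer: -2440/7 ≈ -348.57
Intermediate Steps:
o(s) = 2 + 2*s*(3 + s)/7 (o(s) = 2 + ((s + s)*(s + 3))/7 = 2 + ((2*s)*(3 + s))/7 = 2 + (2*s*(3 + s))/7 = 2 + 2*s*(3 + s)/7)
o(-9)*(43 - 63) = (2 + (2/7)*(-9)² + (6/7)*(-9))*(43 - 63) = (2 + (2/7)*81 - 54/7)*(-20) = (2 + 162/7 - 54/7)*(-20) = (122/7)*(-20) = -2440/7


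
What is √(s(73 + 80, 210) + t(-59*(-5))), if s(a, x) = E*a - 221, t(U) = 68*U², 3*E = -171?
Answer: √5908758 ≈ 2430.8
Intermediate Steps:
E = -57 (E = (⅓)*(-171) = -57)
s(a, x) = -221 - 57*a (s(a, x) = -57*a - 221 = -221 - 57*a)
√(s(73 + 80, 210) + t(-59*(-5))) = √((-221 - 57*(73 + 80)) + 68*(-59*(-5))²) = √((-221 - 57*153) + 68*295²) = √((-221 - 8721) + 68*87025) = √(-8942 + 5917700) = √5908758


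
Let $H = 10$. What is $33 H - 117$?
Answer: $213$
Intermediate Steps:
$33 H - 117 = 33 \cdot 10 - 117 = 330 - 117 = 213$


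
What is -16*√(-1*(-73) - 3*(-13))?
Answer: -64*√7 ≈ -169.33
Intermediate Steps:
-16*√(-1*(-73) - 3*(-13)) = -16*√(73 + 39) = -64*√7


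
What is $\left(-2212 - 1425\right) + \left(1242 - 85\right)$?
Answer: $-2480$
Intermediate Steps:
$\left(-2212 - 1425\right) + \left(1242 - 85\right) = -3637 + 1157 = -2480$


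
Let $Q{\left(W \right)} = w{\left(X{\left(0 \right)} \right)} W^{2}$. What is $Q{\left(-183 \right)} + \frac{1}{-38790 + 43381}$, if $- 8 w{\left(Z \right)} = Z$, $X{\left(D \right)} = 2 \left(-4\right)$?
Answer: $\frac{153748000}{4591} \approx 33489.0$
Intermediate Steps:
$X{\left(D \right)} = -8$
$w{\left(Z \right)} = - \frac{Z}{8}$
$Q{\left(W \right)} = W^{2}$ ($Q{\left(W \right)} = \left(- \frac{1}{8}\right) \left(-8\right) W^{2} = 1 W^{2} = W^{2}$)
$Q{\left(-183 \right)} + \frac{1}{-38790 + 43381} = \left(-183\right)^{2} + \frac{1}{-38790 + 43381} = 33489 + \frac{1}{4591} = \frac{153748000}{4591}$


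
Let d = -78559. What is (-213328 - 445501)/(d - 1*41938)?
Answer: 658829/120497 ≈ 5.4676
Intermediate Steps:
(-213328 - 445501)/(d - 1*41938) = (-213328 - 445501)/(-78559 - 1*41938) = -658829/(-78559 - 41938) = -658829/(-120497) = -658829*(-1/120497) = 658829/120497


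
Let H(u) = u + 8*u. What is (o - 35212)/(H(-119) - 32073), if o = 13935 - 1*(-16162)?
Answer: 1705/11048 ≈ 0.15433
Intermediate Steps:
H(u) = 9*u
o = 30097 (o = 13935 + 16162 = 30097)
(o - 35212)/(H(-119) - 32073) = (30097 - 35212)/(9*(-119) - 32073) = -5115/(-1071 - 32073) = -5115/(-33144) = -5115*(-1/33144) = 1705/11048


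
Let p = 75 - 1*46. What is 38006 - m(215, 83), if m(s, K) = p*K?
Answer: 35599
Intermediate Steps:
p = 29 (p = 75 - 46 = 29)
m(s, K) = 29*K
38006 - m(215, 83) = 38006 - 29*83 = 38006 - 1*2407 = 38006 - 2407 = 35599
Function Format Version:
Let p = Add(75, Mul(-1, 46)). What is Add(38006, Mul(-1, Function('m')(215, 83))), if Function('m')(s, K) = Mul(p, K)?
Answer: 35599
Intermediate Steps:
p = 29 (p = Add(75, -46) = 29)
Function('m')(s, K) = Mul(29, K)
Add(38006, Mul(-1, Function('m')(215, 83))) = Add(38006, Mul(-1, Mul(29, 83))) = Add(38006, Mul(-1, 2407)) = Add(38006, -2407) = 35599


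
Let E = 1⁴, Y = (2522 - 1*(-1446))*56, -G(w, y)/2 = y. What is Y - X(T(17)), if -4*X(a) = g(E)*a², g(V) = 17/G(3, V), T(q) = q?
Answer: 1772751/8 ≈ 2.2159e+5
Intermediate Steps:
G(w, y) = -2*y
Y = 222208 (Y = (2522 + 1446)*56 = 3968*56 = 222208)
E = 1
g(V) = -17/(2*V) (g(V) = 17/((-2*V)) = 17*(-1/(2*V)) = -17/(2*V))
X(a) = 17*a²/8 (X(a) = -(-17/2/1)*a²/4 = -(-17/2*1)*a²/4 = -(-17)*a²/8 = 17*a²/8)
Y - X(T(17)) = 222208 - 17*17²/8 = 222208 - 17*289/8 = 222208 - 1*4913/8 = 222208 - 4913/8 = 1772751/8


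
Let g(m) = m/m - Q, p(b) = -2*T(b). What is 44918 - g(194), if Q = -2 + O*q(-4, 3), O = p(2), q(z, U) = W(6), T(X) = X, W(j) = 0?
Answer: 44915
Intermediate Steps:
q(z, U) = 0
p(b) = -2*b
O = -4 (O = -2*2 = -4)
Q = -2 (Q = -2 - 4*0 = -2 + 0 = -2)
g(m) = 3 (g(m) = m/m - 1*(-2) = 1 + 2 = 3)
44918 - g(194) = 44918 - 1*3 = 44918 - 3 = 44915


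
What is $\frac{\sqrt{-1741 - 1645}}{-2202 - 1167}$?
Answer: $- \frac{i \sqrt{3386}}{3369} \approx - 0.017272 i$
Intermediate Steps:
$\frac{\sqrt{-1741 - 1645}}{-2202 - 1167} = \frac{\sqrt{-3386}}{-2202 - 1167} = \frac{i \sqrt{3386}}{-3369} = i \sqrt{3386} \left(- \frac{1}{3369}\right) = - \frac{i \sqrt{3386}}{3369}$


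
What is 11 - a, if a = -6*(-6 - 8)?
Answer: -73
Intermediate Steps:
a = 84 (a = -6*(-14) = 84)
11 - a = 11 - 1*84 = 11 - 84 = -73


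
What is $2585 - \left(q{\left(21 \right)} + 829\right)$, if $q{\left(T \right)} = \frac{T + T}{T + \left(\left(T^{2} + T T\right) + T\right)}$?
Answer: $\frac{38631}{22} \approx 1756.0$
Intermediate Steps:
$q{\left(T \right)} = \frac{2 T}{2 T + 2 T^{2}}$ ($q{\left(T \right)} = \frac{2 T}{T + \left(\left(T^{2} + T^{2}\right) + T\right)} = \frac{2 T}{T + \left(2 T^{2} + T\right)} = \frac{2 T}{T + \left(T + 2 T^{2}\right)} = \frac{2 T}{2 T + 2 T^{2}}$)
$2585 - \left(q{\left(21 \right)} + 829\right) = 2585 - \left(\frac{1}{1 + 21} + 829\right) = 2585 - \left(\frac{1}{22} + 829\right) = 2585 - \frac{18239}{22} = \frac{38631}{22}$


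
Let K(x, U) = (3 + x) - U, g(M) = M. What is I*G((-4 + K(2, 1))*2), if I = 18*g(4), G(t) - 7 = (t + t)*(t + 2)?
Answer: 504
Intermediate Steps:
K(x, U) = 3 + x - U
G(t) = 7 + 2*t*(2 + t) (G(t) = 7 + (t + t)*(t + 2) = 7 + (2*t)*(2 + t) = 7 + 2*t*(2 + t))
I = 72 (I = 18*4 = 72)
I*G((-4 + K(2, 1))*2) = 72*(7 + 2*((-4 + (3 + 2 - 1*1))*2)² + 4*((-4 + (3 + 2 - 1*1))*2)) = 72*(7 + 2*((-4 + (3 + 2 - 1))*2)² + 4*((-4 + (3 + 2 - 1))*2)) = 72*(7 + 2*((-4 + 4)*2)² + 4*((-4 + 4)*2)) = 72*(7 + 2*(0*2)² + 4*(0*2)) = 72*(7 + 2*0² + 4*0) = 72*(7 + 2*0 + 0) = 72*(7 + 0 + 0) = 72*7 = 504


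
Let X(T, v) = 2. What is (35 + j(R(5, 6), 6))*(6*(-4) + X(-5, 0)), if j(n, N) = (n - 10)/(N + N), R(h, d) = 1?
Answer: -1507/2 ≈ -753.50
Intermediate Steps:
j(n, N) = (-10 + n)/(2*N) (j(n, N) = (-10 + n)/((2*N)) = (-10 + n)*(1/(2*N)) = (-10 + n)/(2*N))
(35 + j(R(5, 6), 6))*(6*(-4) + X(-5, 0)) = (35 + (1/2)*(-10 + 1)/6)*(6*(-4) + 2) = (35 + (1/2)*(1/6)*(-9))*(-24 + 2) = (35 - 3/4)*(-22) = (137/4)*(-22) = -1507/2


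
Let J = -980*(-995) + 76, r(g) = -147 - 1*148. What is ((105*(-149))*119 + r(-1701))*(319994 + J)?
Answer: -2411671298500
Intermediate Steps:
r(g) = -295 (r(g) = -147 - 148 = -295)
J = 975176 (J = 975100 + 76 = 975176)
((105*(-149))*119 + r(-1701))*(319994 + J) = ((105*(-149))*119 - 295)*(319994 + 975176) = (-15645*119 - 295)*1295170 = (-1861755 - 295)*1295170 = -1862050*1295170 = -2411671298500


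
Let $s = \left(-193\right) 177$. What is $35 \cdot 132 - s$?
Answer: $38781$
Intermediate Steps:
$s = -34161$
$35 \cdot 132 - s = 35 \cdot 132 - -34161 = 4620 + 34161 = 38781$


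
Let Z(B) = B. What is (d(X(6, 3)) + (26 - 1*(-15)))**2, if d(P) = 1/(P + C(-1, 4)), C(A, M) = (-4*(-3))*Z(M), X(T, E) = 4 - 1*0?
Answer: 4549689/2704 ≈ 1682.6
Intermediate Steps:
X(T, E) = 4 (X(T, E) = 4 + 0 = 4)
C(A, M) = 12*M (C(A, M) = (-4*(-3))*M = 12*M)
d(P) = 1/(48 + P) (d(P) = 1/(P + 12*4) = 1/(P + 48) = 1/(48 + P))
(d(X(6, 3)) + (26 - 1*(-15)))**2 = (1/(48 + 4) + (26 - 1*(-15)))**2 = (1/52 + (26 + 15))**2 = (1/52 + 41)**2 = (2133/52)**2 = 4549689/2704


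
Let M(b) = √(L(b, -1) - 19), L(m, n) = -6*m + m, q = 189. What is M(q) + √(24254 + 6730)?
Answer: 2*√7746 + 2*I*√241 ≈ 176.02 + 31.048*I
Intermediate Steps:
L(m, n) = -5*m
M(b) = √(-19 - 5*b) (M(b) = √(-5*b - 19) = √(-19 - 5*b))
M(q) + √(24254 + 6730) = √(-19 - 5*189) + √(24254 + 6730) = √(-19 - 945) + √30984 = √(-964) + 2*√7746 = 2*I*√241 + 2*√7746 = 2*√7746 + 2*I*√241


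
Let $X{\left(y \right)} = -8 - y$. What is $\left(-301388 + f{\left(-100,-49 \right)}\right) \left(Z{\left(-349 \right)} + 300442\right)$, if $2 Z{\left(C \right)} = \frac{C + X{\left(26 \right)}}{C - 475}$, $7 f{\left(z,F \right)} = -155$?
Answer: $- \frac{1044657894274929}{11536} \approx -9.0556 \cdot 10^{10}$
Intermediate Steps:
$f{\left(z,F \right)} = - \frac{155}{7}$ ($f{\left(z,F \right)} = \frac{1}{7} \left(-155\right) = - \frac{155}{7}$)
$Z{\left(C \right)} = \frac{-34 + C}{2 \left(-475 + C\right)}$ ($Z{\left(C \right)} = \frac{\left(C - 34\right) \frac{1}{C - 475}}{2} = \frac{\left(C - 34\right) \frac{1}{-475 + C}}{2} = \frac{\left(-34 + C\right) \frac{1}{-475 + C}}{2} = \frac{\frac{1}{-475 + C} \left(-34 + C\right)}{2} = \frac{-34 + C}{2 \left(-475 + C\right)}$)
$\left(-301388 + f{\left(-100,-49 \right)}\right) \left(Z{\left(-349 \right)} + 300442\right) = \left(-301388 - \frac{155}{7}\right) \left(\frac{-34 - 349}{2 \left(-475 - 349\right)} + 300442\right) = - \frac{2109871 \left(\frac{1}{2} \frac{1}{-824} \left(-383\right) + 300442\right)}{7} = - \frac{2109871 \left(\frac{1}{2} \left(- \frac{1}{824}\right) \left(-383\right) + 300442\right)}{7} = - \frac{2109871 \left(\frac{383}{1648} + 300442\right)}{7} = \left(- \frac{2109871}{7}\right) \frac{495128799}{1648} = - \frac{1044657894274929}{11536}$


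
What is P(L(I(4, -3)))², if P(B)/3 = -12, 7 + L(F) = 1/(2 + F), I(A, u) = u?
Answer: 1296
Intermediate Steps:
L(F) = -7 + 1/(2 + F)
P(B) = -36 (P(B) = 3*(-12) = -36)
P(L(I(4, -3)))² = (-36)² = 1296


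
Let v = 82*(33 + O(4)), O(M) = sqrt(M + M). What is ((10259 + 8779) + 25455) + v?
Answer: 47199 + 164*sqrt(2) ≈ 47431.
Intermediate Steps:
O(M) = sqrt(2)*sqrt(M) (O(M) = sqrt(2*M) = sqrt(2)*sqrt(M))
v = 2706 + 164*sqrt(2) (v = 82*(33 + sqrt(2)*sqrt(4)) = 82*(33 + sqrt(2)*2) = 82*(33 + 2*sqrt(2)) = 2706 + 164*sqrt(2) ≈ 2937.9)
((10259 + 8779) + 25455) + v = ((10259 + 8779) + 25455) + (2706 + 164*sqrt(2)) = (19038 + 25455) + (2706 + 164*sqrt(2)) = 44493 + (2706 + 164*sqrt(2)) = 47199 + 164*sqrt(2)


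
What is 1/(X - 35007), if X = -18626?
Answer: -1/53633 ≈ -1.8645e-5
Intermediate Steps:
1/(X - 35007) = 1/(-18626 - 35007) = 1/(-53633) = -1/53633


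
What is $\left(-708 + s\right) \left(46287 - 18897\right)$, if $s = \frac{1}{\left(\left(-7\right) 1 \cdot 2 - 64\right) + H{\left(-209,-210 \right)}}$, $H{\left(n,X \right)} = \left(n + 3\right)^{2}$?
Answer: $- \frac{410705695785}{21179} \approx -1.9392 \cdot 10^{7}$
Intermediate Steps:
$H{\left(n,X \right)} = \left(3 + n\right)^{2}$
$s = \frac{1}{42358}$ ($s = \frac{1}{\left(\left(-7\right) 1 \cdot 2 - 64\right) + \left(3 - 209\right)^{2}} = \frac{1}{\left(\left(-7\right) 2 - 64\right) + \left(-206\right)^{2}} = \frac{1}{\left(-14 - 64\right) + 42436} = \frac{1}{-78 + 42436} = \frac{1}{42358} \approx 2.3608 \cdot 10^{-5}$)
$\left(-708 + s\right) \left(46287 - 18897\right) = \left(-708 + \frac{1}{42358}\right) \left(46287 - 18897\right) = \left(- \frac{29989463}{42358}\right) 27390 = - \frac{410705695785}{21179}$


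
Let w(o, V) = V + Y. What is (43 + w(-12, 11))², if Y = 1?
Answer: 3025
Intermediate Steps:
w(o, V) = 1 + V (w(o, V) = V + 1 = 1 + V)
(43 + w(-12, 11))² = (43 + (1 + 11))² = (43 + 12)² = 55² = 3025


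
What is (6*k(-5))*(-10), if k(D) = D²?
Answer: -1500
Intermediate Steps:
(6*k(-5))*(-10) = (6*(-5)²)*(-10) = (6*25)*(-10) = 150*(-10) = -1500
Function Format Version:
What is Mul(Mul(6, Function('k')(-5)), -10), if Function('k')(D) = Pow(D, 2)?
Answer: -1500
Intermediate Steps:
Mul(Mul(6, Function('k')(-5)), -10) = Mul(Mul(6, Pow(-5, 2)), -10) = Mul(Mul(6, 25), -10) = Mul(150, -10) = -1500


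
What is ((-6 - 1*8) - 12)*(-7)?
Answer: 182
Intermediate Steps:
((-6 - 1*8) - 12)*(-7) = ((-6 - 8) - 12)*(-7) = (-14 - 12)*(-7) = -26*(-7) = 182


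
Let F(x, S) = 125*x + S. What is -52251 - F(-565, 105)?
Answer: 18269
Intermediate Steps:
F(x, S) = S + 125*x
-52251 - F(-565, 105) = -52251 - (105 + 125*(-565)) = -52251 - (105 - 70625) = -52251 - 1*(-70520) = -52251 + 70520 = 18269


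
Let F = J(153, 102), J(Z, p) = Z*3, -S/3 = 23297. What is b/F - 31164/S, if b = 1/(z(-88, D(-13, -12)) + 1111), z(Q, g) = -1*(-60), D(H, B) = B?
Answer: 5583459029/12521881233 ≈ 0.44590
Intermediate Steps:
S = -69891 (S = -3*23297 = -69891)
z(Q, g) = 60
J(Z, p) = 3*Z
F = 459 (F = 3*153 = 459)
b = 1/1171 (b = 1/(60 + 1111) = 1/1171 ≈ 0.00085397)
b/F - 31164/S = (1/1171)/459 - 31164/(-69891) = (1/1171)*(1/459) - 31164*(-1/69891) = 1/537489 + 10388/23297 = 5583459029/12521881233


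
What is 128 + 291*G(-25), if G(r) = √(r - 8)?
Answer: 128 + 291*I*√33 ≈ 128.0 + 1671.7*I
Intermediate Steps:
G(r) = √(-8 + r)
128 + 291*G(-25) = 128 + 291*√(-8 - 25) = 128 + 291*√(-33) = 128 + 291*(I*√33) = 128 + 291*I*√33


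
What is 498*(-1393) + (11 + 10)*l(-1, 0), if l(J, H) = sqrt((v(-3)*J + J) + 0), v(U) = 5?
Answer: -693714 + 21*I*sqrt(6) ≈ -6.9371e+5 + 51.439*I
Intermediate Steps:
l(J, H) = sqrt(6)*sqrt(J) (l(J, H) = sqrt((5*J + J) + 0) = sqrt(6*J + 0) = sqrt(6*J) = sqrt(6)*sqrt(J))
498*(-1393) + (11 + 10)*l(-1, 0) = 498*(-1393) + (11 + 10)*(sqrt(6)*sqrt(-1)) = -693714 + 21*(sqrt(6)*I) = -693714 + 21*(I*sqrt(6)) = -693714 + 21*I*sqrt(6)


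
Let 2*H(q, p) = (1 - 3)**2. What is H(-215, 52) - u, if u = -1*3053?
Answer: 3055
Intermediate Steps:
u = -3053
H(q, p) = 2 (H(q, p) = (1 - 3)**2/2 = (1/2)*(-2)**2 = (1/2)*4 = 2)
H(-215, 52) - u = 2 - 1*(-3053) = 2 + 3053 = 3055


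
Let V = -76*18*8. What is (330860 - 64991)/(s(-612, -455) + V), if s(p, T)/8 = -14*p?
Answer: 29541/6400 ≈ 4.6158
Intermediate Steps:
s(p, T) = -112*p (s(p, T) = 8*(-14*p) = -112*p)
V = -10944 (V = -1368*8 = -10944)
(330860 - 64991)/(s(-612, -455) + V) = (330860 - 64991)/(-112*(-612) - 10944) = 265869/(68544 - 10944) = 265869/57600 = 265869*(1/57600) = 29541/6400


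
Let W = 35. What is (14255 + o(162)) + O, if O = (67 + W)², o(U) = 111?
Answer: 24770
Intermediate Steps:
O = 10404 (O = (67 + 35)² = 102² = 10404)
(14255 + o(162)) + O = (14255 + 111) + 10404 = 14366 + 10404 = 24770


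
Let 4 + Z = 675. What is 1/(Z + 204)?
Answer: 1/875 ≈ 0.0011429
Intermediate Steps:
Z = 671 (Z = -4 + 675 = 671)
1/(Z + 204) = 1/(671 + 204) = 1/875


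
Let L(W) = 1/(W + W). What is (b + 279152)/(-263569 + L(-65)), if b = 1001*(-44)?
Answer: -30564040/34263971 ≈ -0.89202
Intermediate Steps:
b = -44044
L(W) = 1/(2*W)
(b + 279152)/(-263569 + L(-65)) = (-44044 + 279152)/(-263569 + (½)/(-65)) = 235108/(-263569 + (½)*(-1/65)) = 235108/(-263569 - 1/130) = 235108/(-34263971/130) = 235108*(-130/34263971) = -30564040/34263971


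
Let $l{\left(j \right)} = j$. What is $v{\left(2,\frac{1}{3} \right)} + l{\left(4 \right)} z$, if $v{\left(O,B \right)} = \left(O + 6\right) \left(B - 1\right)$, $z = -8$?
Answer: $- \frac{112}{3} \approx -37.333$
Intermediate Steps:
$v{\left(O,B \right)} = \left(-1 + B\right) \left(6 + O\right)$ ($v{\left(O,B \right)} = \left(6 + O\right) \left(-1 + B\right) = \left(-1 + B\right) \left(6 + O\right)$)
$v{\left(2,\frac{1}{3} \right)} + l{\left(4 \right)} z = \left(-6 - 2 + \frac{6}{3} + \frac{1}{3} \cdot 2\right) + 4 \left(-8\right) = \left(-6 - 2 + 6 \cdot \frac{1}{3} + \frac{1}{3} \cdot 2\right) - 32 = \left(-6 - 2 + 2 + \frac{2}{3}\right) - 32 = - \frac{16}{3} - 32 = - \frac{112}{3}$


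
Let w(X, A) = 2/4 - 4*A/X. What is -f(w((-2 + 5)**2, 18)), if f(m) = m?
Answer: 15/2 ≈ 7.5000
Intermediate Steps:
w(X, A) = 1/2 - 4*A/X (w(X, A) = 2*(1/4) - 4*A/X = 1/2 - 4*A/X)
-f(w((-2 + 5)**2, 18)) = -((-2 + 5)**2 - 8*18)/(2*((-2 + 5)**2)) = -(3**2 - 144)/(2*(3**2)) = -(9 - 144)/(2*9) = -(-135)/(2*9) = -1*(-15/2) = 15/2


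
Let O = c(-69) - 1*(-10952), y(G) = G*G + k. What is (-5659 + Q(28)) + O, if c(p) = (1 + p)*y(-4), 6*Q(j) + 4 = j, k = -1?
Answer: 4277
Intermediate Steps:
Q(j) = -2/3 + j/6
y(G) = -1 + G**2 (y(G) = G*G - 1 = G**2 - 1 = -1 + G**2)
c(p) = 15 + 15*p (c(p) = (1 + p)*(-1 + (-4)**2) = (1 + p)*(-1 + 16) = (1 + p)*15 = 15 + 15*p)
O = 9932 (O = (15 + 15*(-69)) - 1*(-10952) = (15 - 1035) + 10952 = -1020 + 10952 = 9932)
(-5659 + Q(28)) + O = (-5659 + (-2/3 + (1/6)*28)) + 9932 = (-5659 + (-2/3 + 14/3)) + 9932 = (-5659 + 4) + 9932 = -5655 + 9932 = 4277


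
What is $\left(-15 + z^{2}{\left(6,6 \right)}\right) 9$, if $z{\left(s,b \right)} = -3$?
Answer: $-54$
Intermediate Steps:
$\left(-15 + z^{2}{\left(6,6 \right)}\right) 9 = \left(-15 + \left(-3\right)^{2}\right) 9 = \left(-15 + 9\right) 9 = \left(-6\right) 9 = -54$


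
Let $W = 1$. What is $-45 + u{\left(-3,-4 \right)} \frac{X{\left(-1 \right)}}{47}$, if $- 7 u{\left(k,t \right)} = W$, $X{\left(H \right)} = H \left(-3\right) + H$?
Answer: $- \frac{14807}{329} \approx -45.006$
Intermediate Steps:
$X{\left(H \right)} = - 2 H$ ($X{\left(H \right)} = - 3 H + H = - 2 H$)
$u{\left(k,t \right)} = - \frac{1}{7}$ ($u{\left(k,t \right)} = \left(- \frac{1}{7}\right) 1 = - \frac{1}{7}$)
$-45 + u{\left(-3,-4 \right)} \frac{X{\left(-1 \right)}}{47} = -45 - \frac{\left(-2\right) \left(-1\right) \frac{1}{47}}{7} = -45 - \frac{2 \cdot \frac{1}{47}}{7} = -45 - \frac{2}{329} = - \frac{14807}{329}$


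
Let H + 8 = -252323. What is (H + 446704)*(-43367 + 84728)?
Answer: 8039461653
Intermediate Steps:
H = -252331 (H = -8 - 252323 = -252331)
(H + 446704)*(-43367 + 84728) = (-252331 + 446704)*(-43367 + 84728) = 194373*41361 = 8039461653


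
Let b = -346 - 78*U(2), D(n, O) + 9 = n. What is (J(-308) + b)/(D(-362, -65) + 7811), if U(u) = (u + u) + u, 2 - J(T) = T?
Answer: -21/310 ≈ -0.067742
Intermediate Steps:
J(T) = 2 - T
D(n, O) = -9 + n
U(u) = 3*u (U(u) = 2*u + u = 3*u)
b = -814 (b = -346 - 234*2 = -346 - 78*6 = -346 - 468 = -814)
(J(-308) + b)/(D(-362, -65) + 7811) = ((2 - 1*(-308)) - 814)/((-9 - 362) + 7811) = ((2 + 308) - 814)/(-371 + 7811) = (310 - 814)/7440 = -504*1/7440 = -21/310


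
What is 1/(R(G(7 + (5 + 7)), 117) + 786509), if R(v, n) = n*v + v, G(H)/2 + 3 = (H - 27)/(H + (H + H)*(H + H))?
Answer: 1463/1149624975 ≈ 1.2726e-6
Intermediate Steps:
G(H) = -6 + 2*(-27 + H)/(H + 4*H**2) (G(H) = -6 + 2*((H - 27)/(H + (H + H)*(H + H))) = -6 + 2*((-27 + H)/(H + (2*H)*(2*H))) = -6 + 2*((-27 + H)/(H + 4*H**2)) = -6 + 2*(-27 + H)/(H + 4*H**2))
R(v, n) = v + n*v
1/(R(G(7 + (5 + 7)), 117) + 786509) = 1/((2*(-27 - 12*(7 + (5 + 7))**2 - 2*(7 + (5 + 7)))/((7 + (5 + 7))*(1 + 4*(7 + (5 + 7)))))*(1 + 117) + 786509) = 1/((2*(-27 - 12*(7 + 12)**2 - 2*(7 + 12))/((7 + 12)*(1 + 4*(7 + 12))))*118 + 786509) = 1/((2*(-27 - 12*19**2 - 2*19)/(19*(1 + 4*19)))*118 + 786509) = 1/((2*(1/19)*(-27 - 12*361 - 38)/(1 + 76))*118 + 786509) = 1/((2*(1/19)*(-27 - 4332 - 38)/77)*118 + 786509) = 1/((2*(1/19)*(1/77)*(-4397))*118 + 786509) = 1/(-8794/1463*118 + 786509) = 1/(-1037692/1463 + 786509) = 1/(1149624975/1463) = 1463/1149624975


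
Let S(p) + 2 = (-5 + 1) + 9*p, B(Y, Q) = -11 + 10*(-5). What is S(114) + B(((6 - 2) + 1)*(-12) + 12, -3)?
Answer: 959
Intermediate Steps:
B(Y, Q) = -61 (B(Y, Q) = -11 - 50 = -61)
S(p) = -6 + 9*p (S(p) = -2 + ((-5 + 1) + 9*p) = -2 + (-4 + 9*p) = -6 + 9*p)
S(114) + B(((6 - 2) + 1)*(-12) + 12, -3) = (-6 + 9*114) - 61 = (-6 + 1026) - 61 = 1020 - 61 = 959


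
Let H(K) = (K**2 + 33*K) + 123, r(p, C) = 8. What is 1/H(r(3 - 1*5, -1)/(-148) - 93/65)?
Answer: 5784025/440774701 ≈ 0.013122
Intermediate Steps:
H(K) = 123 + K**2 + 33*K
1/H(r(3 - 1*5, -1)/(-148) - 93/65) = 1/(123 + (8/(-148) - 93/65)**2 + 33*(8/(-148) - 93/65)) = 1/(123 + (8*(-1/148) - 93*1/65)**2 + 33*(8*(-1/148) - 93*1/65)) = 1/(123 + (-2/37 - 93/65)**2 + 33*(-2/37 - 93/65)) = 1/(123 + (-3571/2405)**2 + 33*(-3571/2405)) = 1/(123 + 12752041/5784025 - 117843/2405) = 1/(440774701/5784025) = 5784025/440774701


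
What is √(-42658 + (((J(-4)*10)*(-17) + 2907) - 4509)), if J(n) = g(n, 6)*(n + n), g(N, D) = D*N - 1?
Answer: 2*I*√19565 ≈ 279.75*I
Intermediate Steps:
g(N, D) = -1 + D*N
J(n) = 2*n*(-1 + 6*n) (J(n) = (-1 + 6*n)*(n + n) = (-1 + 6*n)*(2*n) = 2*n*(-1 + 6*n))
√(-42658 + (((J(-4)*10)*(-17) + 2907) - 4509)) = √(-42658 + ((((2*(-4)*(-1 + 6*(-4)))*10)*(-17) + 2907) - 4509)) = √(-42658 + ((((2*(-4)*(-1 - 24))*10)*(-17) + 2907) - 4509)) = √(-42658 + ((((2*(-4)*(-25))*10)*(-17) + 2907) - 4509)) = √(-42658 + (((200*10)*(-17) + 2907) - 4509)) = √(-42658 + ((2000*(-17) + 2907) - 4509)) = √(-42658 + ((-34000 + 2907) - 4509)) = √(-42658 + (-31093 - 4509)) = √(-42658 - 35602) = √(-78260) = 2*I*√19565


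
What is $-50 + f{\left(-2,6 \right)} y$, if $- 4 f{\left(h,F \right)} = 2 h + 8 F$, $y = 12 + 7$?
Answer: $-259$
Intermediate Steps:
$y = 19$
$f{\left(h,F \right)} = - 2 F - \frac{h}{2}$ ($f{\left(h,F \right)} = - \frac{2 h + 8 F}{4} = - 2 F - \frac{h}{2}$)
$-50 + f{\left(-2,6 \right)} y = -50 + \left(\left(-2\right) 6 - -1\right) 19 = -50 + \left(-12 + 1\right) 19 = -50 - 209 = -259$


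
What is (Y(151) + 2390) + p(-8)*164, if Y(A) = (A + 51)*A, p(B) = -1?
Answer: 32728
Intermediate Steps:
Y(A) = A*(51 + A) (Y(A) = (51 + A)*A = A*(51 + A))
(Y(151) + 2390) + p(-8)*164 = (151*(51 + 151) + 2390) - 1*164 = (151*202 + 2390) - 164 = (30502 + 2390) - 164 = 32892 - 164 = 32728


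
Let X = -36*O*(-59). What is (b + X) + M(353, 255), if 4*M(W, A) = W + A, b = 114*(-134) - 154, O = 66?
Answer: 124906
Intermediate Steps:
b = -15430 (b = -15276 - 154 = -15430)
M(W, A) = A/4 + W/4 (M(W, A) = (W + A)/4 = (A + W)/4 = A/4 + W/4)
X = 140184 (X = -36*66*(-59) = -2376*(-59) = 140184)
(b + X) + M(353, 255) = (-15430 + 140184) + ((1/4)*255 + (1/4)*353) = 124754 + (255/4 + 353/4) = 124754 + 152 = 124906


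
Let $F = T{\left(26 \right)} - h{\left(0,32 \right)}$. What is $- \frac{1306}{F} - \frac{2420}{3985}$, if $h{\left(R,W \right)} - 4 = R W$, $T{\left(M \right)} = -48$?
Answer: $\frac{507857}{20722} \approx 24.508$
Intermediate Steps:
$h{\left(R,W \right)} = 4 + R W$
$F = -52$ ($F = -48 - \left(4 + 0 \cdot 32\right) = -48 - \left(4 + 0\right) = -48 - 4 = -52$)
$- \frac{1306}{F} - \frac{2420}{3985} = - \frac{1306}{-52} - \frac{2420}{3985} = \left(-1306\right) \left(- \frac{1}{52}\right) - \frac{484}{797} = \frac{653}{26} - \frac{484}{797} = \frac{507857}{20722}$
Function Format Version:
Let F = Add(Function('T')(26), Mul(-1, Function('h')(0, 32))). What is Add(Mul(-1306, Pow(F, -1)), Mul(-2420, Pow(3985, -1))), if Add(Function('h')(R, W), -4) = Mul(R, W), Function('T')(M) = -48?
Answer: Rational(507857, 20722) ≈ 24.508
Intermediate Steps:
Function('h')(R, W) = Add(4, Mul(R, W))
F = -52 (F = Add(-48, Mul(-1, Add(4, Mul(0, 32)))) = Add(-48, Mul(-1, Add(4, 0))) = Add(-48, Mul(-1, 4)) = Add(-48, -4) = -52)
Add(Mul(-1306, Pow(F, -1)), Mul(-2420, Pow(3985, -1))) = Add(Mul(-1306, Pow(-52, -1)), Mul(-2420, Pow(3985, -1))) = Add(Mul(-1306, Rational(-1, 52)), Mul(-2420, Rational(1, 3985))) = Add(Rational(653, 26), Rational(-484, 797)) = Rational(507857, 20722)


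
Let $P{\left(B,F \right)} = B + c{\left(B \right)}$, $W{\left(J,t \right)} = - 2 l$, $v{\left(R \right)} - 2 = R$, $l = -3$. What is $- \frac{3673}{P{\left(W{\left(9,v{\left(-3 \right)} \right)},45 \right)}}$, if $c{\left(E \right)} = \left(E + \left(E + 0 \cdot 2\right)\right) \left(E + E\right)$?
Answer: $- \frac{3673}{150} \approx -24.487$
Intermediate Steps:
$v{\left(R \right)} = 2 + R$
$c{\left(E \right)} = 4 E^{2}$ ($c{\left(E \right)} = \left(E + \left(E + 0\right)\right) 2 E = \left(E + E\right) 2 E = 2 E 2 E = 4 E^{2}$)
$W{\left(J,t \right)} = 6$ ($W{\left(J,t \right)} = \left(-2\right) \left(-3\right) = 6$)
$P{\left(B,F \right)} = B + 4 B^{2}$
$- \frac{3673}{P{\left(W{\left(9,v{\left(-3 \right)} \right)},45 \right)}} = - \frac{3673}{6 \left(1 + 4 \cdot 6\right)} = - \frac{3673}{6 \left(1 + 24\right)} = - \frac{3673}{6 \cdot 25} = - \frac{3673}{150}$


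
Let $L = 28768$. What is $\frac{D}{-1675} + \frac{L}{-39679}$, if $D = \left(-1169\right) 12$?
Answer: $\frac{508430612}{66462325} \approx 7.6499$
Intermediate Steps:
$D = -14028$
$\frac{D}{-1675} + \frac{L}{-39679} = - \frac{14028}{-1675} + \frac{28768}{-39679} = \left(-14028\right) \left(- \frac{1}{1675}\right) + 28768 \left(- \frac{1}{39679}\right) = \frac{14028}{1675} - \frac{28768}{39679} = \frac{508430612}{66462325}$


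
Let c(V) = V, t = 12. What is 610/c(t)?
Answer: 305/6 ≈ 50.833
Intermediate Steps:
610/c(t) = 610/12 = 610*(1/12) = 305/6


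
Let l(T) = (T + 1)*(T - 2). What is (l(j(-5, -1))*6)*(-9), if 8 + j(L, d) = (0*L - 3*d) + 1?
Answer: -972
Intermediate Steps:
j(L, d) = -7 - 3*d (j(L, d) = -8 + ((0*L - 3*d) + 1) = -8 + ((0 - 3*d) + 1) = -8 + (-3*d + 1) = -8 + (1 - 3*d) = -7 - 3*d)
l(T) = (1 + T)*(-2 + T)
(l(j(-5, -1))*6)*(-9) = ((-2 + (-7 - 3*(-1))² - (-7 - 3*(-1)))*6)*(-9) = ((-2 + (-7 + 3)² - (-7 + 3))*6)*(-9) = ((-2 + (-4)² - 1*(-4))*6)*(-9) = ((-2 + 16 + 4)*6)*(-9) = (18*6)*(-9) = 108*(-9) = -972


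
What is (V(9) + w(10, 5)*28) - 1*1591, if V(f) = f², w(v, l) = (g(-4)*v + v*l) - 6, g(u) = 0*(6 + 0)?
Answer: -278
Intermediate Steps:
g(u) = 0 (g(u) = 0*6 = 0)
w(v, l) = -6 + l*v (w(v, l) = (0*v + v*l) - 6 = (0 + l*v) - 6 = l*v - 6 = -6 + l*v)
(V(9) + w(10, 5)*28) - 1*1591 = (9² + (-6 + 5*10)*28) - 1*1591 = (81 + (-6 + 50)*28) - 1591 = (81 + 44*28) - 1591 = (81 + 1232) - 1591 = 1313 - 1591 = -278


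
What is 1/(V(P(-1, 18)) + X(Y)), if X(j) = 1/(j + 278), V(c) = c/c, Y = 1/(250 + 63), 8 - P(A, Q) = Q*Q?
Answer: 87015/87328 ≈ 0.99642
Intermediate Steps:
P(A, Q) = 8 - Q² (P(A, Q) = 8 - Q*Q = 8 - Q²)
Y = 1/313 ≈ 0.0031949
V(c) = 1
X(j) = 1/(278 + j)
1/(V(P(-1, 18)) + X(Y)) = 1/(1 + 1/(278 + 1/313)) = 1/(1 + 1/(87015/313)) = 1/(1 + 313/87015) = 1/(87328/87015) = 87015/87328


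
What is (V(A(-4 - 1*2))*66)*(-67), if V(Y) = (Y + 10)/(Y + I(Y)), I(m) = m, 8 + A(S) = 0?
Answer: 2211/4 ≈ 552.75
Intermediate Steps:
A(S) = -8 (A(S) = -8 + 0 = -8)
V(Y) = (10 + Y)/(2*Y) (V(Y) = (Y + 10)/(Y + Y) = (10 + Y)/((2*Y)) = (10 + Y)*(1/(2*Y)) = (10 + Y)/(2*Y))
(V(A(-4 - 1*2))*66)*(-67) = (((1/2)*(10 - 8)/(-8))*66)*(-67) = (((1/2)*(-1/8)*2)*66)*(-67) = -1/8*66*(-67) = -33/4*(-67) = 2211/4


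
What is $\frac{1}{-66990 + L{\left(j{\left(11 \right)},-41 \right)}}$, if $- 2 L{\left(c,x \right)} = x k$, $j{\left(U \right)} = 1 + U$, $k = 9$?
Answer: $- \frac{2}{133611} \approx -1.4969 \cdot 10^{-5}$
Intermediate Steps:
$L{\left(c,x \right)} = - \frac{9 x}{2}$ ($L{\left(c,x \right)} = - \frac{x 9}{2} = - \frac{9 x}{2}$)
$\frac{1}{-66990 + L{\left(j{\left(11 \right)},-41 \right)}} = \frac{1}{-66990 - - \frac{369}{2}} = \frac{1}{-66990 + \frac{369}{2}} = \frac{1}{- \frac{133611}{2}} = - \frac{2}{133611}$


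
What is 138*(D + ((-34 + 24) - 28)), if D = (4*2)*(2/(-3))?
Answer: -5980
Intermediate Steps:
D = -16/3 (D = 8*(2*(-⅓)) = 8*(-⅔) = -16/3 ≈ -5.3333)
138*(D + ((-34 + 24) - 28)) = 138*(-16/3 + ((-34 + 24) - 28)) = 138*(-16/3 + (-10 - 28)) = 138*(-16/3 - 38) = 138*(-130/3) = -5980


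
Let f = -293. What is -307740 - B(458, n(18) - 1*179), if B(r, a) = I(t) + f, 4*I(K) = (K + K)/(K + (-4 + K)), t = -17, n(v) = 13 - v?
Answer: -23365989/76 ≈ -3.0745e+5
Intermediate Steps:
I(K) = K/(2*(-4 + 2*K)) (I(K) = ((K + K)/(K + (-4 + K)))/4 = ((2*K)/(-4 + 2*K))/4 = (2*K/(-4 + 2*K))/4 = K/(2*(-4 + 2*K)))
B(r, a) = -22251/76 (B(r, a) = (¼)*(-17)/(-2 - 17) - 293 = (¼)*(-17)/(-19) - 293 = (¼)*(-17)*(-1/19) - 293 = 17/76 - 293 = -22251/76)
-307740 - B(458, n(18) - 1*179) = -307740 - 1*(-22251/76) = -307740 + 22251/76 = -23365989/76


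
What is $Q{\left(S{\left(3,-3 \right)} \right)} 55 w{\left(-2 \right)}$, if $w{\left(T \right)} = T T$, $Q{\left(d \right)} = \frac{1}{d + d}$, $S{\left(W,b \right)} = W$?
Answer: $\frac{110}{3} \approx 36.667$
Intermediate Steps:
$Q{\left(d \right)} = \frac{1}{2 d}$
$w{\left(T \right)} = T^{2}$
$Q{\left(S{\left(3,-3 \right)} \right)} 55 w{\left(-2 \right)} = \frac{1}{2 \cdot 3} \cdot 55 \left(-2\right)^{2} = \frac{1}{2} \cdot \frac{1}{3} \cdot 55 \cdot 4 = \frac{1}{6} \cdot 55 \cdot 4 = \frac{55}{6} \cdot 4 = \frac{110}{3}$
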